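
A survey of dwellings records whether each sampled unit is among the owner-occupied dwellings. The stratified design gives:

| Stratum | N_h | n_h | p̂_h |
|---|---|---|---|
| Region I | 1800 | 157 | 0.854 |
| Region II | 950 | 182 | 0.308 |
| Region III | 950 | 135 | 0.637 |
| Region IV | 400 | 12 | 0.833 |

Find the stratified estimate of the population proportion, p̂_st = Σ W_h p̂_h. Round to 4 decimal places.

N = 4100; stratum weights W_h = N_h/N.
p̂_st = Σ W_h p̂_h = (1800·0.854 + 950·0.308 + 950·0.637 + 400·0.833)/4100 = 0.67516

p̂_st ≈ 0.6752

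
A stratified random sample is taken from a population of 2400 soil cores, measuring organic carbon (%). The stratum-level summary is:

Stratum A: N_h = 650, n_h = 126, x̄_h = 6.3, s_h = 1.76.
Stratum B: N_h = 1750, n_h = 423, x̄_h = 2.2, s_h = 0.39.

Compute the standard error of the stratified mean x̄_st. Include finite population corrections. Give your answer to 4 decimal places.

SE(x̄_st) ≈ 0.0400

V̂(x̄_st) = Σ W_h² (1 − n_h/N_h) s_h²/n_h, with W_h = N_h/N and N = 2400:
  stratum A: (650/2400)²·(1 − 126/650)·1.76²/126 = 0.00145371
  stratum B: (1750/2400)²·(1 − 423/1750)·0.39²/423 = 0.000144969
V̂(x̄_st) = 0.00159868
SE(x̄_st) = √0.00159868 = 0.0399835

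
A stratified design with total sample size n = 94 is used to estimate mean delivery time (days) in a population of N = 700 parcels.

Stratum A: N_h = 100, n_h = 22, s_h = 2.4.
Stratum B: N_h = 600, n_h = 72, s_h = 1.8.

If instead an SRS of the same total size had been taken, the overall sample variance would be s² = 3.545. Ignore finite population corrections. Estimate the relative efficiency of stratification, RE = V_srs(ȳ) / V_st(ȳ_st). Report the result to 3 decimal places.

RE ≈ 0.982

V̂(ȳ_st) = Σ W_h² s_h²/n_h, with W_h = N_h/N and N = 700:
  stratum A: (100/700)²·2.4²/22 = 0.00534323
  stratum B: (600/700)²·1.8²/72 = 0.0330612
V_st = 0.0384045
V_srs = s²/n = 3.545/94 = 0.0377128
Relative efficiency = V_srs / V_st = 0.0377128/0.0384045 = 0.9820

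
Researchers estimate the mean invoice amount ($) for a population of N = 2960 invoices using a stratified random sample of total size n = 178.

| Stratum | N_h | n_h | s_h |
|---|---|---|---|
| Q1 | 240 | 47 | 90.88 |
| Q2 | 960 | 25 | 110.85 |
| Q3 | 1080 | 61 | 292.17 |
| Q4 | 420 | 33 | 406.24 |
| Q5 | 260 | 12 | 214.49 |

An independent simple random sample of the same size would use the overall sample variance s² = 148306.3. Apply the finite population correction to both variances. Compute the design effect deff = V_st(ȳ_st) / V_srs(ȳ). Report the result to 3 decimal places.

deff ≈ 0.444

V̂(ȳ_st) = Σ W_h² (1 − n_h/N_h) s_h²/n_h, with W_h = N_h/N and N = 2960:
  stratum Q1: (240/2960)²·(1 − 47/240)·90.88²/47 = 0.929018
  stratum Q2: (960/2960)²·(1 − 25/960)·110.85²/25 = 50.3536
  stratum Q3: (1080/2960)²·(1 − 61/1080)·292.17²/61 = 175.775
  stratum Q4: (420/2960)²·(1 − 33/420)·406.24²/33 = 92.7744
  stratum Q5: (260/2960)²·(1 − 12/260)·214.49²/12 = 28.2146
V_st = 348.046
V_srs = (1 − 178/2960)·148306.3/178 = 783.078
deff = V_st / V_srs = 348.046/783.078 = 0.4445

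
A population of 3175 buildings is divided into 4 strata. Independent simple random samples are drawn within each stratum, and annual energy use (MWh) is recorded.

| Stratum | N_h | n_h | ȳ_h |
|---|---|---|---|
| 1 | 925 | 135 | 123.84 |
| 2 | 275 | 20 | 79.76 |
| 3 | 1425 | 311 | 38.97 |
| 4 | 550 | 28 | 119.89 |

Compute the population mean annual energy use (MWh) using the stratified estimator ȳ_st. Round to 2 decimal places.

ȳ_st ≈ 81.25

N = Σ N_h = 3175. Stratum weights W_h = N_h/N.
ȳ_st = (925·123.84 + 275·79.76 + 1425·38.97 + 550·119.89) / 3175 = 81.2465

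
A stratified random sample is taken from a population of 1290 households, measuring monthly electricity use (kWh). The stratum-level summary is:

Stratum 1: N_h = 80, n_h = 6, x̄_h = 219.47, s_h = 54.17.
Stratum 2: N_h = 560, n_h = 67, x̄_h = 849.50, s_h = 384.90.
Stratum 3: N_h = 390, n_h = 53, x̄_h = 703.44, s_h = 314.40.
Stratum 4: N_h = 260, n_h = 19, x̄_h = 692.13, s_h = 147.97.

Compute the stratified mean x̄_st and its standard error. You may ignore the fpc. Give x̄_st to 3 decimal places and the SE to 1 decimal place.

x̄_st = Σ W_h x̄_h = (80·219.47 + 560·849.50 + 390·703.44 + 260·692.13)/1290 = 734.55271
V̂(x̄_st) = Σ W_h² s_h²/n_h, with W_h = N_h/N and N = 1290:
  stratum 1: (80/1290)²·54.17²/6 = 1.88091
  stratum 2: (560/1290)²·384.90²/67 = 416.694
  stratum 3: (390/1290)²·314.40²/53 = 170.466
  stratum 4: (260/1290)²·147.97²/19 = 46.8124
V̂(x̄_st) = 635.854
SE(x̄_st) = √635.854 = 25.2161

x̄_st ≈ 734.553, SE ≈ 25.2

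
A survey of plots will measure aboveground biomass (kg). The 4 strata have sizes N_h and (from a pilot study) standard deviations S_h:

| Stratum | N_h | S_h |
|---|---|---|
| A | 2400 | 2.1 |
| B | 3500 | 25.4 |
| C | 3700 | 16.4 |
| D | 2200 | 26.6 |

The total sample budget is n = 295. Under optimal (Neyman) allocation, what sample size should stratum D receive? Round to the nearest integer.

Neyman allocation: n_h = n · N_h S_h / Σ N_i S_i, with n = 295.
  stratum A: N_h·S_h = 2400·2.1 = 5040.00
  stratum B: N_h·S_h = 3500·25.4 = 88900.00
  stratum C: N_h·S_h = 3700·16.4 = 60680.00
  stratum D: N_h·S_h = 2200·26.6 = 58520.00
Σ N_h S_h = 213140.00
n for stratum D = 295·58520.00/213140.00 = 80.996 → 81

81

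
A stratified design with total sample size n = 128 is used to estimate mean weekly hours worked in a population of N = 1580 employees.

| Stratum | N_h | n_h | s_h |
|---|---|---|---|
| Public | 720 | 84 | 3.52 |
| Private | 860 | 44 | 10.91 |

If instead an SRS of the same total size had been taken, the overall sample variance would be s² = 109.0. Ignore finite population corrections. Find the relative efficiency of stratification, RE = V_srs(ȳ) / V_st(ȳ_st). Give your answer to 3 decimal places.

RE ≈ 1.023

V̂(ȳ_st) = Σ W_h² s_h²/n_h, with W_h = N_h/N and N = 1580:
  stratum Public: (720/1580)²·3.52²/84 = 0.0306307
  stratum Private: (860/1580)²·10.91²/44 = 0.801456
V_st = 0.832086
V_srs = s²/n = 109.0/128 = 0.851562
Relative efficiency = V_srs / V_st = 0.851562/0.832086 = 1.0234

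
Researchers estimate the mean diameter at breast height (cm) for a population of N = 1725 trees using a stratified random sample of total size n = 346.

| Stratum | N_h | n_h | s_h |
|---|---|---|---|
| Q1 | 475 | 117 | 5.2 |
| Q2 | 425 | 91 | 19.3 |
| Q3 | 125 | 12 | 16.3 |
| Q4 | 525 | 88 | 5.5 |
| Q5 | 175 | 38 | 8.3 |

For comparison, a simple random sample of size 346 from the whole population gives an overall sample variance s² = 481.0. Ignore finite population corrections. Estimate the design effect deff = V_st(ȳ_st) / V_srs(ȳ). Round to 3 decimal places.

V̂(ȳ_st) = Σ W_h² s_h²/n_h, with W_h = N_h/N and N = 1725:
  stratum Q1: (475/1725)²·5.2²/117 = 0.0175239
  stratum Q2: (425/1725)²·19.3²/91 = 0.248469
  stratum Q3: (125/1725)²·16.3²/12 = 0.116261
  stratum Q4: (525/1725)²·5.5²/88 = 0.0318407
  stratum Q5: (175/1725)²·8.3²/38 = 0.0186582
V_st = 0.432754
V_srs = s²/n = 481.0/346 = 1.39017
deff = V_st / V_srs = 0.432754/1.39017 = 0.3113

deff ≈ 0.311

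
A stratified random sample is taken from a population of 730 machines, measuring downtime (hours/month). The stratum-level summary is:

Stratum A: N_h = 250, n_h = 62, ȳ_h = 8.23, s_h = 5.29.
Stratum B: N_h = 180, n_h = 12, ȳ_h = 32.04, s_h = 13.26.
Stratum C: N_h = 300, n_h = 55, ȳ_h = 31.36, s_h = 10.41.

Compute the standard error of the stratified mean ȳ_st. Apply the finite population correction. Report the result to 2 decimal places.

V̂(ȳ_st) = Σ W_h² (1 − n_h/N_h) s_h²/n_h, with W_h = N_h/N and N = 730:
  stratum A: (250/730)²·(1 − 62/250)·5.29²/62 = 0.0398081
  stratum B: (180/730)²·(1 − 12/180)·13.26²/12 = 0.831461
  stratum C: (300/730)²·(1 − 55/300)·10.41²/55 = 0.271757
V̂(ȳ_st) = 1.14303
SE(ȳ_st) = √1.14303 = 1.06912

SE(ȳ_st) ≈ 1.07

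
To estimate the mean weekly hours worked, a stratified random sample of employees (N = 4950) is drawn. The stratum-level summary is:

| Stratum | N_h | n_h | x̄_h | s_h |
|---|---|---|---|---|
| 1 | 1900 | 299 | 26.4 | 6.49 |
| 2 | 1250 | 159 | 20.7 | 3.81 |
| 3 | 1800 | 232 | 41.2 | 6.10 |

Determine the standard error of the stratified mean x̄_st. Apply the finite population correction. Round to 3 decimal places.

V̂(x̄_st) = Σ W_h² (1 − n_h/N_h) s_h²/n_h, with W_h = N_h/N and N = 4950:
  stratum 1: (1900/4950)²·(1 − 299/1900)·6.49²/299 = 0.0174885
  stratum 2: (1250/4950)²·(1 − 159/1250)·3.81²/159 = 0.00508133
  stratum 3: (1800/4950)²·(1 − 232/1800)·6.10²/232 = 0.0184748
V̂(x̄_st) = 0.0410446
SE(x̄_st) = √0.0410446 = 0.202595

SE(x̄_st) ≈ 0.203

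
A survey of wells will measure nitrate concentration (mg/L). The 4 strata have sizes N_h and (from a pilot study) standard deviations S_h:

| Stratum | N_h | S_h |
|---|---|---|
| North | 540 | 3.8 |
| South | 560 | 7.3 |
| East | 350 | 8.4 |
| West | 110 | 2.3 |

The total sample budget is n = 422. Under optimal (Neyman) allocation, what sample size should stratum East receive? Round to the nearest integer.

133

Neyman allocation: n_h = n · N_h S_h / Σ N_i S_i, with n = 422.
  stratum North: N_h·S_h = 540·3.8 = 2052.00
  stratum South: N_h·S_h = 560·7.3 = 4088.00
  stratum East: N_h·S_h = 350·8.4 = 2940.00
  stratum West: N_h·S_h = 110·2.3 = 253.00
Σ N_h S_h = 9333.00
n for stratum East = 422·2940.00/9333.00 = 132.935 → 133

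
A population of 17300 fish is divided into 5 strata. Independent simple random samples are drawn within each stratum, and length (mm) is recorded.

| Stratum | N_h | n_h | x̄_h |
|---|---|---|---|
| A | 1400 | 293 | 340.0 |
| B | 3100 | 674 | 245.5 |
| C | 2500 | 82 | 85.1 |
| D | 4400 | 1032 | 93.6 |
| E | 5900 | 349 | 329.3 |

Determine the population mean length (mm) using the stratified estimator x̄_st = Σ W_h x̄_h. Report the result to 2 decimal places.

x̄_st ≈ 219.91

N = Σ N_h = 17300. Stratum weights W_h = N_h/N.
x̄_st = (1400·340.0 + 3100·245.5 + 2500·85.1 + 4400·93.6 + 5900·329.3) / 17300 = 219.9139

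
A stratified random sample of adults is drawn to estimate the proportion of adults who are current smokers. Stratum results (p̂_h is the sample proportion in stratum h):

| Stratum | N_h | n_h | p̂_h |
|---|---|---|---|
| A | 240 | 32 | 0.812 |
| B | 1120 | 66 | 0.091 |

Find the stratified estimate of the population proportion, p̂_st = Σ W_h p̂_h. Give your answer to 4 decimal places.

p̂_st ≈ 0.2182

N = 1360; stratum weights W_h = N_h/N.
p̂_st = Σ W_h p̂_h = (240·0.812 + 1120·0.091)/1360 = 0.21824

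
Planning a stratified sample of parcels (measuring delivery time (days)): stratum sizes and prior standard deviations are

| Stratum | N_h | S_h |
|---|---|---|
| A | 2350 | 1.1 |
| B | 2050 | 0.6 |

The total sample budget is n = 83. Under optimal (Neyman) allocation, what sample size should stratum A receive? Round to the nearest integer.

Neyman allocation: n_h = n · N_h S_h / Σ N_i S_i, with n = 83.
  stratum A: N_h·S_h = 2350·1.1 = 2585.00
  stratum B: N_h·S_h = 2050·0.6 = 1230.00
Σ N_h S_h = 3815.00
n for stratum A = 83·2585.00/3815.00 = 56.240 → 56

56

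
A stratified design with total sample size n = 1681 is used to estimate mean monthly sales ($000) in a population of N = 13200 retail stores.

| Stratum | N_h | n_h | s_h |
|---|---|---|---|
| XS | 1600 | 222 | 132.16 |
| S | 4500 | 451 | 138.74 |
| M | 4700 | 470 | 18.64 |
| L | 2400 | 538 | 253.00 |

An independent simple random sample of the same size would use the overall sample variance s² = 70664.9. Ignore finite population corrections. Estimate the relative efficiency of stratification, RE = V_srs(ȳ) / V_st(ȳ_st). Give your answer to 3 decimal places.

V̂(ȳ_st) = Σ W_h² s_h²/n_h, with W_h = N_h/N and N = 13200:
  stratum XS: (1600/13200)²·132.16²/222 = 1.15595
  stratum S: (4500/13200)²·138.74²/451 = 4.96026
  stratum M: (4700/13200)²·18.64²/470 = 0.0937221
  stratum L: (2400/13200)²·253.00²/538 = 3.93309
V_st = 10.143
V_srs = s²/n = 70664.9/1681 = 42.0374
Relative efficiency = V_srs / V_st = 42.0374/10.143 = 4.1445

RE ≈ 4.144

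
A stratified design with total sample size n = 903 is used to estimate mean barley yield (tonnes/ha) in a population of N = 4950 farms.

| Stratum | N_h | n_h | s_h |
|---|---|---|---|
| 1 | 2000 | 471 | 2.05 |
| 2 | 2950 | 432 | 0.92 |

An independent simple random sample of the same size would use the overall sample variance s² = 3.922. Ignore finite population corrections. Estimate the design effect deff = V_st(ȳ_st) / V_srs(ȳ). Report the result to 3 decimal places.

V̂(ȳ_st) = Σ W_h² s_h²/n_h, with W_h = N_h/N and N = 4950:
  stratum 1: (2000/4950)²·2.05²/471 = 0.00145659
  stratum 2: (2950/4950)²·0.92²/432 = 0.000695866
V_st = 0.00215245
V_srs = s²/n = 3.922/903 = 0.0043433
deff = V_st / V_srs = 0.00215245/0.0043433 = 0.4956

deff ≈ 0.496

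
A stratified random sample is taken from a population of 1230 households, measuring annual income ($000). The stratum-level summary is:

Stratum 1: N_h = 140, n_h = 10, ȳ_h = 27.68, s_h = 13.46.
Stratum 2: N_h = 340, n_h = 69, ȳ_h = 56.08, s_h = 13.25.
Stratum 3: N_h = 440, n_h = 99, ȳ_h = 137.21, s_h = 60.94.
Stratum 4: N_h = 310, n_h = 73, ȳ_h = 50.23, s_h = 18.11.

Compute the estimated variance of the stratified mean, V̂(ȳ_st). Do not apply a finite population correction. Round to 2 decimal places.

V̂(ȳ_st) = Σ W_h² s_h²/n_h, with W_h = N_h/N and N = 1230:
  stratum 1: (140/1230)²·13.46²/10 = 0.234712
  stratum 2: (340/1230)²·13.25²/69 = 0.194415
  stratum 3: (440/1230)²·60.94²/99 = 4.80026
  stratum 4: (310/1230)²·18.11²/73 = 0.285382
V̂(ȳ_st) = 5.51477

V̂(ȳ_st) ≈ 5.51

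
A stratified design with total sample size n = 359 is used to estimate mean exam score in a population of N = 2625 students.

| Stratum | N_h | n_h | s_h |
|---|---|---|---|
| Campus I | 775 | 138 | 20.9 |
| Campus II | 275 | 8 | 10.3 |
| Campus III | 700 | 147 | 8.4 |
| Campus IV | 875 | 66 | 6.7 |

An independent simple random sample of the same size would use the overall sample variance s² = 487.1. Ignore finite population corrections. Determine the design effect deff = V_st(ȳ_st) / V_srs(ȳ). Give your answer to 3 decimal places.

V̂(ȳ_st) = Σ W_h² s_h²/n_h, with W_h = N_h/N and N = 2625:
  stratum Campus I: (775/2625)²·20.9²/138 = 0.275904
  stratum Campus II: (275/2625)²·10.3²/8 = 0.145543
  stratum Campus III: (700/2625)²·8.4²/147 = 0.0341333
  stratum Campus IV: (875/2625)²·6.7²/66 = 0.0755724
V_st = 0.531153
V_srs = s²/n = 487.1/359 = 1.35682
deff = V_st / V_srs = 0.531153/1.35682 = 0.3915

deff ≈ 0.391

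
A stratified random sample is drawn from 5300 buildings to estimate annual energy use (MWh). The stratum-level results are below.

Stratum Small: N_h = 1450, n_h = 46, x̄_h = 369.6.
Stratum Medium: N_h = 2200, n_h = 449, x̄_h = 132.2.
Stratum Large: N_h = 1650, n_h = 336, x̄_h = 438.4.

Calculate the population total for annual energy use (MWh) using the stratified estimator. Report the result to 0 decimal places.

τ̂_st = Σ N_h x̄_h = 1450·369.6 + 2200·132.2 + 1650·438.4 = 1550120

τ̂_st ≈ 1550120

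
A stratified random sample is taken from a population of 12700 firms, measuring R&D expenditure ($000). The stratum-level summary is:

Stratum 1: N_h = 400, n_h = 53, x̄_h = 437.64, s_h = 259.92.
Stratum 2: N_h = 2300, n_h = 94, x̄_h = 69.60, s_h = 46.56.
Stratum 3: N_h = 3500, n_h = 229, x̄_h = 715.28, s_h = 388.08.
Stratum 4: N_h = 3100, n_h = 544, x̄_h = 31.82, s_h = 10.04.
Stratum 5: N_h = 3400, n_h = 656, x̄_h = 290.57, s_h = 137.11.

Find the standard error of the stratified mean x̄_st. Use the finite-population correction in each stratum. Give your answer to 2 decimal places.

SE(x̄_st) ≈ 7.08

V̂(x̄_st) = Σ W_h² (1 − n_h/N_h) s_h²/n_h, with W_h = N_h/N and N = 12700:
  stratum 1: (400/12700)²·(1 − 53/400)·259.92²/53 = 1.09695
  stratum 2: (2300/12700)²·(1 − 94/2300)·46.56²/94 = 0.725478
  stratum 3: (3500/12700)²·(1 − 229/3500)·388.08²/229 = 46.6819
  stratum 4: (3100/12700)²·(1 − 544/3100)·10.04²/544 = 0.00910298
  stratum 5: (3400/12700)²·(1 − 656/3400)·137.11²/656 = 1.65764
V̂(x̄_st) = 50.171
SE(x̄_st) = √50.171 = 7.08315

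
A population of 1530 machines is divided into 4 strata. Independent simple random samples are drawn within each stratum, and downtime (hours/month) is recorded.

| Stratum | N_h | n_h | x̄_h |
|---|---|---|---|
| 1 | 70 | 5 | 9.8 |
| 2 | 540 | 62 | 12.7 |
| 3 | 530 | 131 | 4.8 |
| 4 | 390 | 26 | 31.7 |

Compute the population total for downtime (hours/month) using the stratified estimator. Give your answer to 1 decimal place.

τ̂_st = Σ N_h x̄_h = 70·9.8 + 540·12.7 + 530·4.8 + 390·31.7 = 22451.0

τ̂_st ≈ 22451.0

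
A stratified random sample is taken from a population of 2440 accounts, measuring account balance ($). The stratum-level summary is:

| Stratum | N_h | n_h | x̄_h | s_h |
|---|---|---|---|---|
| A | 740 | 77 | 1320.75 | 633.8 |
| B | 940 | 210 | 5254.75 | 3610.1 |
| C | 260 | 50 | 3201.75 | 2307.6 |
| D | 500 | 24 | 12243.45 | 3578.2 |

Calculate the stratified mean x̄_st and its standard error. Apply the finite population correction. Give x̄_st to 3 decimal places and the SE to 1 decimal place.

x̄_st ≈ 5275.000, SE ≈ 172.9

x̄_st = Σ W_h x̄_h = (740·1320.75 + 940·5254.75 + 260·3201.75 + 500·12243.45)/2440 = 5275.00000
V̂(x̄_st) = Σ W_h² (1 − n_h/N_h) s_h²/n_h, with W_h = N_h/N and N = 2440:
  stratum A: (740/2440)²·(1 − 77/740)·633.8²/77 = 429.912
  stratum B: (940/2440)²·(1 − 210/940)·3610.1²/210 = 7153.03
  stratum C: (260/2440)²·(1 − 50/260)·2307.6²/50 = 976.706
  stratum D: (500/2440)²·(1 − 24/500)·3578.2²/24 = 21326.3
V̂(x̄_st) = 29885.9
SE(x̄_st) = √29885.9 = 172.876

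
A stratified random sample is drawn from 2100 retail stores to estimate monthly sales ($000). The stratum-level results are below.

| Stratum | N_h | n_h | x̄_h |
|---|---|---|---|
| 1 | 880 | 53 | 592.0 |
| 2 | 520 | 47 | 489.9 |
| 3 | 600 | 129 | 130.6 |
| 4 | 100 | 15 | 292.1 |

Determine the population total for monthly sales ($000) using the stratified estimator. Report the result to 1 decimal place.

τ̂_st = Σ N_h x̄_h = 880·592.0 + 520·489.9 + 600·130.6 + 100·292.1 = 883278.0

τ̂_st ≈ 883278.0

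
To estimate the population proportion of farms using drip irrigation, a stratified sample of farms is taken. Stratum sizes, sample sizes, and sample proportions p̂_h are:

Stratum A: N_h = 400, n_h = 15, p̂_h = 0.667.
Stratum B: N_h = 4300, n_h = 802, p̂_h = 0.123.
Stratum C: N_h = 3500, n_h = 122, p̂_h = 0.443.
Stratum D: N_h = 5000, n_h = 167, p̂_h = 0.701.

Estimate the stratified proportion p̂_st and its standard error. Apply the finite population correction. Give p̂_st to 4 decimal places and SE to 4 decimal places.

p̂_st ≈ 0.4433, SE ≈ 0.0184

N = 13200; stratum weights W_h = N_h/N.
p̂_st = Σ W_h p̂_h = (400·0.667 + 4300·0.123 + 3500·0.443 + 5000·0.701)/13200 = 0.44327
V̂(p̂_st) = Σ W_h² (1 − n_h/N_h) p̂_h(1−p̂_h)/(n_h−1):
  stratum A: (400/13200)²·(1 − 15/400)·0.667·0.333/14 = 1.40222e-05
  stratum B: (4300/13200)²·(1 − 802/4300)·0.123·0.877/801 = 1.16255e-05
  stratum C: (3500/13200)²·(1 − 122/3500)·0.443·0.557/121 = 0.000138374
  stratum D: (5000/13200)²·(1 − 167/5000)·0.701·0.299/166 = 0.000175114
V̂(p̂_st) = 0.000339135; SE = √V̂ = 0.0184156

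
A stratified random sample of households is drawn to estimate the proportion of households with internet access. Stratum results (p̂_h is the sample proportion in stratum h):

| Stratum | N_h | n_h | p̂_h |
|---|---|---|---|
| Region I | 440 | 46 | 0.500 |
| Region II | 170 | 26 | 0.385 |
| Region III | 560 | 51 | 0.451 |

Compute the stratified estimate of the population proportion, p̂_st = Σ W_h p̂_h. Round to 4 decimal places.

N = 1170; stratum weights W_h = N_h/N.
p̂_st = Σ W_h p̂_h = (440·0.500 + 170·0.385 + 560·0.451)/1170 = 0.45984

p̂_st ≈ 0.4598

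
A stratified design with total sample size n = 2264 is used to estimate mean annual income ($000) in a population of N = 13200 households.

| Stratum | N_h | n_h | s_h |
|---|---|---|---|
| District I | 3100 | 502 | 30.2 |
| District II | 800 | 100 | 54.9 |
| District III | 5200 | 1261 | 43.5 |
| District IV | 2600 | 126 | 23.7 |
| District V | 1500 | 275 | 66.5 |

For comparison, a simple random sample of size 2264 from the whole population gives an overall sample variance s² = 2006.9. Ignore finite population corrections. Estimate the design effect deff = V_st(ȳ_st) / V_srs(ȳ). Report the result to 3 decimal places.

deff ≈ 0.930

V̂(ȳ_st) = Σ W_h² s_h²/n_h, with W_h = N_h/N and N = 13200:
  stratum District I: (3100/13200)²·30.2²/502 = 0.100204
  stratum District II: (800/13200)²·54.9²/100 = 0.110707
  stratum District III: (5200/13200)²·43.5²/1261 = 0.232875
  stratum District IV: (2600/13200)²·23.7²/126 = 0.172952
  stratum District V: (1500/13200)²·66.5²/275 = 0.207656
V_st = 0.824394
V_srs = s²/n = 2006.9/2264 = 0.88644
deff = V_st / V_srs = 0.824394/0.88644 = 0.9300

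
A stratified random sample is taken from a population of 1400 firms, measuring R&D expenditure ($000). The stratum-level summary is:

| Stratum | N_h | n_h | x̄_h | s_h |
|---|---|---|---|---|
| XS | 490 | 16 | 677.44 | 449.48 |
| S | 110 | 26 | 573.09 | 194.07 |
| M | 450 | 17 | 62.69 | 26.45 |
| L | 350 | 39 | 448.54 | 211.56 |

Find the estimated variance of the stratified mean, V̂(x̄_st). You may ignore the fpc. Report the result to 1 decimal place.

V̂(x̄_st) ≈ 1631.7

V̂(x̄_st) = Σ W_h² s_h²/n_h, with W_h = N_h/N and N = 1400:
  stratum XS: (490/1400)²·449.48²/16 = 1546.81
  stratum S: (110/1400)²·194.07²/26 = 8.94278
  stratum M: (450/1400)²·26.45²/17 = 4.25179
  stratum L: (350/1400)²·211.56²/39 = 71.727
V̂(x̄_st) = 1631.73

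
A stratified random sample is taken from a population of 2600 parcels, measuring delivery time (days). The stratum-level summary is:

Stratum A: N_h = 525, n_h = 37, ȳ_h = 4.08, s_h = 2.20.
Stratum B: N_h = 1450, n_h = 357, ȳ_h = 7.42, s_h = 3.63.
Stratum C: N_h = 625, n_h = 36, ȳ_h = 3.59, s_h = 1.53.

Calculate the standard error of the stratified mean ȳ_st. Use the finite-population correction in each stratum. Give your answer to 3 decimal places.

V̂(ȳ_st) = Σ W_h² (1 − n_h/N_h) s_h²/n_h, with W_h = N_h/N and N = 2600:
  stratum A: (525/2600)²·(1 − 37/525)·2.20²/37 = 0.00495765
  stratum B: (1450/2600)²·(1 − 357/1450)·3.63²/357 = 0.00865339
  stratum C: (625/2600)²·(1 − 36/625)·1.53²/36 = 0.00354102
V̂(ȳ_st) = 0.0171521
SE(ȳ_st) = √0.0171521 = 0.130966

SE(ȳ_st) ≈ 0.131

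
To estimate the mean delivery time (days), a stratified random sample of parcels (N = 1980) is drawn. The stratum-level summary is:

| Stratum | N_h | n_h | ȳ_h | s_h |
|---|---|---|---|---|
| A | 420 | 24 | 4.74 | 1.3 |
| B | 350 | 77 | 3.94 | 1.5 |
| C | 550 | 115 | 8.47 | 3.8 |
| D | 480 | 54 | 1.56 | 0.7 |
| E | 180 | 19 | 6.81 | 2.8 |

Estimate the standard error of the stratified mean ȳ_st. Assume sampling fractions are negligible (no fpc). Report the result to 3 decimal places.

V̂(ȳ_st) = Σ W_h² s_h²/n_h, with W_h = N_h/N and N = 1980:
  stratum A: (420/1980)²·1.3²/24 = 0.00316843
  stratum B: (350/1980)²·1.5²/77 = 0.000913056
  stratum C: (550/1980)²·3.8²/115 = 0.00968867
  stratum D: (480/1980)²·0.7²/54 = 0.000533279
  stratum E: (180/1980)²·2.8²/19 = 0.00341018
V̂(ȳ_st) = 0.0177136
SE(ȳ_st) = √0.0177136 = 0.133093

SE(ȳ_st) ≈ 0.133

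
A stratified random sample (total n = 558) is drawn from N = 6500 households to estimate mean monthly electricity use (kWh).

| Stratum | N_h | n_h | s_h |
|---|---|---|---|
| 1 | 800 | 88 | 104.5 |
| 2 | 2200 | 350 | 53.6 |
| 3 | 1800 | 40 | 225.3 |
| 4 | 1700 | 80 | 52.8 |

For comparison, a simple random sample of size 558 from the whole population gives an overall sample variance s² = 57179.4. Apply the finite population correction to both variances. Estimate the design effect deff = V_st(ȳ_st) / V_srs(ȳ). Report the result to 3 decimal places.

deff ≈ 1.066

V̂(ȳ_st) = Σ W_h² (1 − n_h/N_h) s_h²/n_h, with W_h = N_h/N and N = 6500:
  stratum 1: (800/6500)²·(1 − 88/800)·104.5²/88 = 1.67299
  stratum 2: (2200/6500)²·(1 − 350/2200)·53.6²/350 = 0.790732
  stratum 3: (1800/6500)²·(1 − 40/1800)·225.3²/40 = 95.1526
  stratum 4: (1700/6500)²·(1 − 80/1700)·52.8²/80 = 2.27151
V_st = 99.8879
V_srs = (1 − 558/6500)·57179.4/558 = 93.6752
deff = V_st / V_srs = 99.8879/93.6752 = 1.0663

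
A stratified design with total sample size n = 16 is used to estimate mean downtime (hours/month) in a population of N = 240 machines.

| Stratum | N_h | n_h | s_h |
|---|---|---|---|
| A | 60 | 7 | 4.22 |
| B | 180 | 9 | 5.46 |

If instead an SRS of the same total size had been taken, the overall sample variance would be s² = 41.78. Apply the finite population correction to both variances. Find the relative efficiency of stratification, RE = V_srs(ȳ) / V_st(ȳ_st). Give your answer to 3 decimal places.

V̂(ȳ_st) = Σ W_h² (1 − n_h/N_h) s_h²/n_h, with W_h = N_h/N and N = 240:
  stratum A: (60/240)²·(1 − 7/60)·4.22²/7 = 0.140453
  stratum B: (180/240)²·(1 − 9/180)·5.46²/9 = 1.77006
V_st = 1.91052
V_srs = (1 − 16/240)·41.78/16 = 2.43717
Relative efficiency = V_srs / V_st = 2.43717/1.91052 = 1.2757

RE ≈ 1.276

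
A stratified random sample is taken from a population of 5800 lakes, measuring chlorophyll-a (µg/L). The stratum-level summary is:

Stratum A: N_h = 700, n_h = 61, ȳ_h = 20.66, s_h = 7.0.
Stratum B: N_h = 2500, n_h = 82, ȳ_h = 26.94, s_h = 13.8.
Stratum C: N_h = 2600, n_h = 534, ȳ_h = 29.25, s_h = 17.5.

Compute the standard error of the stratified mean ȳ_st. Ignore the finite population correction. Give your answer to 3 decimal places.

SE(ȳ_st) ≈ 0.747

V̂(ȳ_st) = Σ W_h² s_h²/n_h, with W_h = N_h/N and N = 5800:
  stratum A: (700/5800)²·7.0²/61 = 0.0117006
  stratum B: (2500/5800)²·13.8²/82 = 0.431488
  stratum C: (2600/5800)²·17.5²/534 = 0.115246
V̂(ȳ_st) = 0.558434
SE(ȳ_st) = √0.558434 = 0.747284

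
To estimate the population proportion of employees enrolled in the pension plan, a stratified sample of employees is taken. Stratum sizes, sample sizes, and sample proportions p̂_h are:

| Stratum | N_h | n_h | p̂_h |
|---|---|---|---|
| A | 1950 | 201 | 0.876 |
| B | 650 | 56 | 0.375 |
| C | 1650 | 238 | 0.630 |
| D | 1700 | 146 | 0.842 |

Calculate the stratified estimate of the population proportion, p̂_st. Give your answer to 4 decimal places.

N = 5950; stratum weights W_h = N_h/N.
p̂_st = Σ W_h p̂_h = (1950·0.876 + 650·0.375 + 1650·0.630 + 1700·0.842)/5950 = 0.74334

p̂_st ≈ 0.7433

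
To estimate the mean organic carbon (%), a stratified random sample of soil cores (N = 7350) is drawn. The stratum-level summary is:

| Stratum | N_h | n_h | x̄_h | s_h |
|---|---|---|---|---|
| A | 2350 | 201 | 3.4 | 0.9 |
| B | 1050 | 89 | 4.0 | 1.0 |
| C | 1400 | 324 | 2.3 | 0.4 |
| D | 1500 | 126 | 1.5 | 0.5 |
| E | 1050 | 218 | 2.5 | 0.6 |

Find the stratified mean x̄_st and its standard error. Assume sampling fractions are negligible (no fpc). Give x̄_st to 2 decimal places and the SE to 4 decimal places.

x̄_st = Σ W_h x̄_h = (2350·3.4 + 1050·4.0 + 1400·2.3 + 1500·1.5 + 1050·2.5)/7350 = 2.75986
V̂(x̄_st) = Σ W_h² s_h²/n_h, with W_h = N_h/N and N = 7350:
  stratum A: (2350/7350)²·0.9²/201 = 0.000411955
  stratum B: (1050/7350)²·1.0²/89 = 0.000229305
  stratum C: (1400/7350)²·0.4²/324 = 1.79166e-05
  stratum D: (1500/7350)²·0.5²/126 = 8.26375e-05
  stratum E: (1050/7350)²·0.6²/218 = 3.37016e-05
V̂(x̄_st) = 0.000775516
SE(x̄_st) = √0.000775516 = 0.0278481

x̄_st ≈ 2.76, SE ≈ 0.0278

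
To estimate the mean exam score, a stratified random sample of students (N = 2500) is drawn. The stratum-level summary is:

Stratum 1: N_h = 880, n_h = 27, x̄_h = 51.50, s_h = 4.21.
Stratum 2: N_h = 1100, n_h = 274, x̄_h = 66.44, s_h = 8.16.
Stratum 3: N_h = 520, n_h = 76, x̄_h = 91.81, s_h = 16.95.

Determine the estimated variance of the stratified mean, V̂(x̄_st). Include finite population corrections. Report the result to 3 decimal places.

V̂(x̄_st) = Σ W_h² (1 − n_h/N_h) s_h²/n_h, with W_h = N_h/N and N = 2500:
  stratum 1: (880/2500)²·(1 − 27/880)·4.21²/27 = 0.078841
  stratum 2: (1100/2500)²·(1 − 274/1100)·8.16²/274 = 0.0353283
  stratum 3: (520/2500)²·(1 − 76/520)·16.95²/76 = 0.139647
V̂(x̄_st) = 0.253816

V̂(x̄_st) ≈ 0.254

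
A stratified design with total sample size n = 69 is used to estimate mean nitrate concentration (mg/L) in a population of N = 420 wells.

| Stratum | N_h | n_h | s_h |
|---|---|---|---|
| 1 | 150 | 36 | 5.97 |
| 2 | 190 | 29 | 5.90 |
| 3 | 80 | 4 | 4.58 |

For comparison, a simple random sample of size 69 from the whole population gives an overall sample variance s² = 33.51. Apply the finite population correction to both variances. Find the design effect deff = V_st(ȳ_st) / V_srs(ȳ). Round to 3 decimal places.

V̂(ȳ_st) = Σ W_h² (1 − n_h/N_h) s_h²/n_h, with W_h = N_h/N and N = 420:
  stratum 1: (150/420)²·(1 − 36/150)·5.97²/36 = 0.0959718
  stratum 2: (190/420)²·(1 − 29/190)·5.90²/29 = 0.208155
  stratum 3: (80/420)²·(1 − 4/80)·4.58²/4 = 0.180749
V_st = 0.484876
V_srs = (1 − 69/420)·33.51/69 = 0.405866
deff = V_st / V_srs = 0.484876/0.405866 = 1.1947

deff ≈ 1.195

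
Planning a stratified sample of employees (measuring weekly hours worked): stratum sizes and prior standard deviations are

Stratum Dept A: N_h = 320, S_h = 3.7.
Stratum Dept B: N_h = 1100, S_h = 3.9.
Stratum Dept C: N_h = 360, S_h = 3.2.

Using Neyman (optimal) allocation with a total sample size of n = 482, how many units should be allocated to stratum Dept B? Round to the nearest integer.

Neyman allocation: n_h = n · N_h S_h / Σ N_i S_i, with n = 482.
  stratum Dept A: N_h·S_h = 320·3.7 = 1184.00
  stratum Dept B: N_h·S_h = 1100·3.9 = 4290.00
  stratum Dept C: N_h·S_h = 360·3.2 = 1152.00
Σ N_h S_h = 6626.00
n for stratum Dept B = 482·4290.00/6626.00 = 312.071 → 312

312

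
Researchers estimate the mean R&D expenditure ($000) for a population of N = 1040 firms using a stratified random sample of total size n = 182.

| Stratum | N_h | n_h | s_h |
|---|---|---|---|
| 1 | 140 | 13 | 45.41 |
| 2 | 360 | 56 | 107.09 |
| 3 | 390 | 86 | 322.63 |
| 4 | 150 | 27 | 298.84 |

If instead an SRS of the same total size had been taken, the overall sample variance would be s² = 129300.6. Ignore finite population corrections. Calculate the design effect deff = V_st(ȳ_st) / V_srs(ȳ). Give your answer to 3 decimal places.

deff ≈ 0.375

V̂(ȳ_st) = Σ W_h² s_h²/n_h, with W_h = N_h/N and N = 1040:
  stratum 1: (140/1040)²·45.41²/13 = 2.87441
  stratum 2: (360/1040)²·107.09²/56 = 24.5385
  stratum 3: (390/1040)²·322.63²/86 = 170.205
  stratum 4: (150/1040)²·298.84²/27 = 68.8065
V_st = 266.425
V_srs = s²/n = 129300.6/182 = 710.443
deff = V_st / V_srs = 266.425/710.443 = 0.3750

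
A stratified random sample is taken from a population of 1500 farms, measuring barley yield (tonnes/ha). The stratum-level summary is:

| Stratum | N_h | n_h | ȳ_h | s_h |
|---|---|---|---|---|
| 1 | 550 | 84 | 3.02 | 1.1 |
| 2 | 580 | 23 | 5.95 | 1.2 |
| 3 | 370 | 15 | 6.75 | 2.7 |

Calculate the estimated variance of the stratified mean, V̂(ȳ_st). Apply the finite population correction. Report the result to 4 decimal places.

V̂(ȳ_st) ≈ 0.0390

V̂(ȳ_st) = Σ W_h² (1 − n_h/N_h) s_h²/n_h, with W_h = N_h/N and N = 1500:
  stratum 1: (550/1500)²·(1 − 84/550)·1.1²/84 = 0.00164086
  stratum 2: (580/1500)²·(1 − 23/580)·1.2²/23 = 0.0089895
  stratum 3: (370/1500)²·(1 − 15/370)·2.7²/15 = 0.0283716
V̂(ȳ_st) = 0.039002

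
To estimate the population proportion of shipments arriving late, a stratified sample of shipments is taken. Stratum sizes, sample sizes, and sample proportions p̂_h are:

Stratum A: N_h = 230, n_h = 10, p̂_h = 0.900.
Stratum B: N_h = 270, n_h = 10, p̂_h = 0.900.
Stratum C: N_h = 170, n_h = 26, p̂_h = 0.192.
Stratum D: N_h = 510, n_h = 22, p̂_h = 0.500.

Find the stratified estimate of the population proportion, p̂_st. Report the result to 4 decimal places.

N = 1180; stratum weights W_h = N_h/N.
p̂_st = Σ W_h p̂_h = (230·0.900 + 270·0.900 + 170·0.192 + 510·0.500)/1180 = 0.62512

p̂_st ≈ 0.6251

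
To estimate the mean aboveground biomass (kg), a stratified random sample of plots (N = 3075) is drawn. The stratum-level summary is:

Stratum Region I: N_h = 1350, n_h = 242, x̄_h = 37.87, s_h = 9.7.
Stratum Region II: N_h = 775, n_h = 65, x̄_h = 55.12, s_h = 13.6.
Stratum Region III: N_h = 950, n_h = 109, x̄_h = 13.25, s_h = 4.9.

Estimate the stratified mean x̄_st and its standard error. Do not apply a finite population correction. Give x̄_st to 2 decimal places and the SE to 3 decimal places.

x̄_st ≈ 34.61, SE ≈ 0.526

x̄_st = Σ W_h x̄_h = (1350·37.87 + 775·55.12 + 950·13.25)/3075 = 34.61138
V̂(x̄_st) = Σ W_h² s_h²/n_h, with W_h = N_h/N and N = 3075:
  stratum Region I: (1350/3075)²·9.7²/242 = 0.0749386
  stratum Region II: (775/3075)²·13.6²/65 = 0.18075
  stratum Region III: (950/3075)²·4.9²/109 = 0.0210244
V̂(x̄_st) = 0.276713
SE(x̄_st) = √0.276713 = 0.526035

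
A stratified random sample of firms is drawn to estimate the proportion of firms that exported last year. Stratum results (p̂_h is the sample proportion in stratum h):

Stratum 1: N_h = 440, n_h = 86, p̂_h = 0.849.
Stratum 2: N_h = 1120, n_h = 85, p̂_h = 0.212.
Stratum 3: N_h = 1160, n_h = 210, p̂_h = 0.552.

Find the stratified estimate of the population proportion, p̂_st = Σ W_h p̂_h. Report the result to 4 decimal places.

p̂_st ≈ 0.4600

N = 2720; stratum weights W_h = N_h/N.
p̂_st = Σ W_h p̂_h = (440·0.849 + 1120·0.212 + 1160·0.552)/2720 = 0.46004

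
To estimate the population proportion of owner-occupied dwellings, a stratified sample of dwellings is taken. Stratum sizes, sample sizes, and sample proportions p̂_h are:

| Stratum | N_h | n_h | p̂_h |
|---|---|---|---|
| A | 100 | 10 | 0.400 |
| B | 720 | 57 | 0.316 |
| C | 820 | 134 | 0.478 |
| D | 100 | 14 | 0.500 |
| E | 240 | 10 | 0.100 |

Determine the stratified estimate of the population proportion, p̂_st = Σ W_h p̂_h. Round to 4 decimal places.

p̂_st ≈ 0.3704

N = 1980; stratum weights W_h = N_h/N.
p̂_st = Σ W_h p̂_h = (100·0.400 + 720·0.316 + 820·0.478 + 100·0.500 + 240·0.100)/1980 = 0.37044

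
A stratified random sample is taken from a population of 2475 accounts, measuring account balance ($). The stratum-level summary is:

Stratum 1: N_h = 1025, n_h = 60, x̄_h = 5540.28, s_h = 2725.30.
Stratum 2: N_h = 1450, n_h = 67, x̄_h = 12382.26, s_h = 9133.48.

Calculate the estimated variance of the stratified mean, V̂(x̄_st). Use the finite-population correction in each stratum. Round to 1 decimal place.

V̂(x̄_st) = Σ W_h² (1 − n_h/N_h) s_h²/n_h, with W_h = N_h/N and N = 2475:
  stratum 1: (1025/2475)²·(1 − 60/1025)·2725.30²/60 = 19988.4
  stratum 2: (1450/2475)²·(1 − 67/1450)·9133.48²/67 = 407603
V̂(x̄_st) = 427592

V̂(x̄_st) ≈ 427591.6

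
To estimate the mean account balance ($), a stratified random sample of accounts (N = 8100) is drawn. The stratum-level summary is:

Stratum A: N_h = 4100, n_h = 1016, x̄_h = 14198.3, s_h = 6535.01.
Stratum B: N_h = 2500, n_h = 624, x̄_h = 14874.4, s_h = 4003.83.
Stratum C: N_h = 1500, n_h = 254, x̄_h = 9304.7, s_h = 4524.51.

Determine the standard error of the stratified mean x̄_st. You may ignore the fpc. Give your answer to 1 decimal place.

V̂(x̄_st) = Σ W_h² s_h²/n_h, with W_h = N_h/N and N = 8100:
  stratum A: (4100/8100)²·6535.01²/1016 = 10769.5
  stratum B: (2500/8100)²·4003.83²/624 = 2447.24
  stratum C: (1500/8100)²·4524.51²/254 = 2763.9
V̂(x̄_st) = 15980.7
SE(x̄_st) = √15980.7 = 126.415

SE(x̄_st) ≈ 126.4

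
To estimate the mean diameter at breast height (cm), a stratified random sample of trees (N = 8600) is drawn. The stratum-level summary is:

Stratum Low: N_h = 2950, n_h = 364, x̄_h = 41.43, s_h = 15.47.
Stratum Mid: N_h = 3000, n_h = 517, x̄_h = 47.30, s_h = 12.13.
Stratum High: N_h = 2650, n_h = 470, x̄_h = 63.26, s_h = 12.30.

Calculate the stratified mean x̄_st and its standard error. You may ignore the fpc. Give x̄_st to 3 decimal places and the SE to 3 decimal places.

x̄_st = Σ W_h x̄_h = (2950·41.43 + 3000·47.30 + 2650·63.26)/8600 = 50.20436
V̂(x̄_st) = Σ W_h² s_h²/n_h, with W_h = N_h/N and N = 8600:
  stratum Low: (2950/8600)²·15.47²/364 = 0.0773618
  stratum Mid: (3000/8600)²·12.13²/517 = 0.0346319
  stratum High: (2650/8600)²·12.30²/470 = 0.0305638
V̂(x̄_st) = 0.142557
SE(x̄_st) = √0.142557 = 0.377568

x̄_st ≈ 50.204, SE ≈ 0.378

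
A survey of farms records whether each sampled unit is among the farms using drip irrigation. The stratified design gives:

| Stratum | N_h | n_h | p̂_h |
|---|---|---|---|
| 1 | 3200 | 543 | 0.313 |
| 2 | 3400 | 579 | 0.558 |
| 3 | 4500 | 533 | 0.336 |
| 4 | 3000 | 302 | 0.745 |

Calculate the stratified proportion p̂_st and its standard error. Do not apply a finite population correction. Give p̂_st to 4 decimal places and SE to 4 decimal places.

p̂_st ≈ 0.4713, SE ≈ 0.0108

N = 14100; stratum weights W_h = N_h/N.
p̂_st = Σ W_h p̂_h = (3200·0.313 + 3400·0.558 + 4500·0.336 + 3000·0.745)/14100 = 0.47133
V̂(p̂_st) = Σ W_h² p̂_h(1−p̂_h)/(n_h−1):
  stratum 1: (3200/14100)²·0.313·0.687/542 = 2.04345e-05
  stratum 2: (3400/14100)²·0.558·0.442/578 = 2.48112e-05
  stratum 3: (4500/14100)²·0.336·0.664/532 = 4.27152e-05
  stratum 4: (3000/14100)²·0.745·0.255/301 = 2.85716e-05
V̂(p̂_st) = 0.000116532; SE = √V̂ = 0.010795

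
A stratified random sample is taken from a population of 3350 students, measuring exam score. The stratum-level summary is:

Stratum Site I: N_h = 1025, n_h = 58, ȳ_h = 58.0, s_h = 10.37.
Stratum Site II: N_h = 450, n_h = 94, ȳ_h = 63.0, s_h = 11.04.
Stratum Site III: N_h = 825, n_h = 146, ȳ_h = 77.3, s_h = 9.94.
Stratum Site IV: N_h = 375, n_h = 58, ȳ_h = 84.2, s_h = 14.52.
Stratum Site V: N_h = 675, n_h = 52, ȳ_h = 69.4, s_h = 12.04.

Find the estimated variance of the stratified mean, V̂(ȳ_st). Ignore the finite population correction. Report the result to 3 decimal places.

V̂(ȳ_st) = Σ W_h² s_h²/n_h, with W_h = N_h/N and N = 3350:
  stratum Site I: (1025/3350)²·10.37²/58 = 0.173575
  stratum Site II: (450/3350)²·11.04²/94 = 0.0233962
  stratum Site III: (825/3350)²·9.94²/146 = 0.0410429
  stratum Site IV: (375/3350)²·14.52²/58 = 0.0455489
  stratum Site V: (675/3350)²·12.04²/52 = 0.113179
V̂(ȳ_st) = 0.396743

V̂(ȳ_st) ≈ 0.397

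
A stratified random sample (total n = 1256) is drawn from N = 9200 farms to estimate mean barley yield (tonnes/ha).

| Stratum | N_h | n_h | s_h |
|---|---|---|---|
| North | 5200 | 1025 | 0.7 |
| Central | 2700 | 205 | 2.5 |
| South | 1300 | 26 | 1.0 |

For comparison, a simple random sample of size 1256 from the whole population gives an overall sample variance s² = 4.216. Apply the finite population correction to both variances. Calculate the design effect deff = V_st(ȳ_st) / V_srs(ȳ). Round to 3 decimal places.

deff ≈ 1.139

V̂(ȳ_st) = Σ W_h² (1 − n_h/N_h) s_h²/n_h, with W_h = N_h/N and N = 9200:
  stratum North: (5200/9200)²·(1 − 1025/5200)·0.7²/1025 = 0.000122619
  stratum Central: (2700/9200)²·(1 − 205/2700)·2.5²/205 = 0.00242653
  stratum South: (1300/9200)²·(1 − 26/1300)·1.0²/26 = 0.000752599
V_st = 0.00330174
V_srs = (1 − 1256/9200)·4.216/1256 = 0.00289843
deff = V_st / V_srs = 0.00330174/0.00289843 = 1.1391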